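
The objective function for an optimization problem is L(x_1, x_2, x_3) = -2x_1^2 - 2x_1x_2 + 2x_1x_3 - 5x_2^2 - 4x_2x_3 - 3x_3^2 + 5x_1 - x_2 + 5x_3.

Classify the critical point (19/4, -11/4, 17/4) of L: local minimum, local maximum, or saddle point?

The Hessian is constant: H = [[-4, -2, 2], [-2, -10, -4], [2, -4, -6]].
Leading principal minors: Δ₁ = -4, Δ₂ = 36, Δ₃ = -80.
The minors alternate sign starting negative (−, +, −), so H is negative definite: a local maximum.

local maximum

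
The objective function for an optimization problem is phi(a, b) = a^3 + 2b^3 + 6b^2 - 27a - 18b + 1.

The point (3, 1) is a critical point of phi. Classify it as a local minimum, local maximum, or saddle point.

local minimum

The mixed partial ∂²phi/∂a∂b is 0, so the Hessian at any point is diag(phi_aa, phi_bb) = diag(6a, 12(b + 1)).
At (3, 1): H = diag(18, 24).
Both eigenvalues are positive, so H is positive definite: a local minimum.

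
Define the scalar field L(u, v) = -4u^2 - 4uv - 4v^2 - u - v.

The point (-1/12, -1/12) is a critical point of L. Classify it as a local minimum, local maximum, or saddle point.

The Hessian of L is constant: H = [[-8, -4], [-4, -8]].
det(H) = (-8)·(-8) − (-4)² = 48.
det(H) > 0 and tr(H) = -16 < 0, so H is negative definite and the point is a local maximum.

local maximum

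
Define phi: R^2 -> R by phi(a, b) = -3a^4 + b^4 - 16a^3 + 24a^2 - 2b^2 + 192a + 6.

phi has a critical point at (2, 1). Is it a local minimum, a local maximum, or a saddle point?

The mixed partial ∂²phi/∂a∂b is 0, so the Hessian at any point is diag(phi_aa, phi_bb) = diag(12(-3a^2 - 8a + 4), 4(3b^2 - 1)).
At (2, 1): H = diag(-288, 8).
The eigenvalues have opposite signs, so H is indefinite: a saddle point.

saddle point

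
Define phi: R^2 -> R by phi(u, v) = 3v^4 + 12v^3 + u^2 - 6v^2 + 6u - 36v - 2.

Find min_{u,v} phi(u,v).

-38

phi(u,v) separates as P(u) + Q(v) − 2, so its minimum is min P + min Q − 2.
P'(u) = 2u + 6 vanishes at u ∈ {-3}; Q'(v) = 12(v - 1)(v + 1)(v + 3) vanishes at v ∈ {-3, -1, 1}.
Local minima of P (where P''>0): P(-3)=-9. Local minima of Q: Q(-3)=-27, Q(1)=-27.
So the global minimum of phi is P(-3) + Q(-3) − 2 = -9 − 27 − 2 = -38, attained at (-3, -3).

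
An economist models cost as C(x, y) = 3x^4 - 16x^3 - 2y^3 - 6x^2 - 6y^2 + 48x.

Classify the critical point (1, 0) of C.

local maximum

The mixed partial ∂²C/∂x∂y is 0, so the Hessian at any point is diag(C_xx, C_yy) = diag(12(3x^2 - 8x - 1), -12(y + 1)).
At (1, 0): H = diag(-72, -12).
Both eigenvalues are negative, so H is negative definite: a local maximum.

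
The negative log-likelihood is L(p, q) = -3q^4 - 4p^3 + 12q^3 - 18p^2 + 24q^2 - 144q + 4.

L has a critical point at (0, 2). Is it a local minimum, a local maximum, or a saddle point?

saddle point

The mixed partial ∂²L/∂p∂q is 0, so the Hessian at any point is diag(L_pp, L_qq) = diag(-12(2p + 3), 12(-3q^2 + 6q + 4)).
At (0, 2): H = diag(-36, 48).
The eigenvalues have opposite signs, so H is indefinite: a saddle point.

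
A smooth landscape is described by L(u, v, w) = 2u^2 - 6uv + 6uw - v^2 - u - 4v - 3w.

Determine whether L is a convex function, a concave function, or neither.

L is quadratic, so its Hessian is the constant matrix H = [[4, -6, 6], [-6, -2, 0], [6, 0, 0]].
Leading principal minors: 4, -44, 72.
Neither pattern holds ⇒ H is indefinite ⇒ neither convex nor concave.

neither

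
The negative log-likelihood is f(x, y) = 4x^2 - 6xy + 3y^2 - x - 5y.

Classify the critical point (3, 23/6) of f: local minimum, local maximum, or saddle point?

The Hessian of f is constant: H = [[8, -6], [-6, 6]].
det(H) = 8·6 − (-6)² = 12.
det(H) > 0 and tr(H) = 14 > 0, so H is positive definite and the point is a local minimum.

local minimum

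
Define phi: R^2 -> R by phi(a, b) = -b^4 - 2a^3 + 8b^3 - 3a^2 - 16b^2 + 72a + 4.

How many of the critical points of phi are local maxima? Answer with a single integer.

2

phi separates as a function of a plus a function of b, so ∇phi=0 decouples.
∂phi/∂a = -6(a - 3)(a + 4) = 0 at a ∈ {-4, 3}; ∂phi/∂b = -4b(b - 4)(b - 2) = 0 at b ∈ {0, 2, 4}.
The Hessian is diagonal: diag(phi_aa, phi_bb). Second derivatives: phi_aa(-4)=42, phi_aa(3)=-42; phi_bb(0)=-32, phi_bb(2)=16, phi_bb(4)=-32.
Local maxima occur where both diagonal entries negative: (3, 0), (3, 4). Count: 2.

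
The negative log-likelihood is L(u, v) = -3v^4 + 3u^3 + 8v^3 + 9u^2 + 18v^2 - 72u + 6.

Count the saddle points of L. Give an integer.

3

L separates as a function of u plus a function of v, so ∇L=0 decouples.
∂L/∂u = 9(u - 2)(u + 4) = 0 at u ∈ {-4, 2}; ∂L/∂v = -12v(v - 3)(v + 1) = 0 at v ∈ {-1, 0, 3}.
The Hessian is diagonal: diag(L_uu, L_vv). Second derivatives: L_uu(-4)=-54, L_uu(2)=54; L_vv(-1)=-48, L_vv(0)=36, L_vv(3)=-144.
Saddle points occur where the two diagonal entries have opposite signs: (-4, 0), (2, -1), (2, 3). Count: 3.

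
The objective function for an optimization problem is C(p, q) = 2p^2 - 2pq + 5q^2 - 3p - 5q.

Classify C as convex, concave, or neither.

convex

C is quadratic, so its Hessian is the constant matrix H = [[4, -2], [-2, 10]].
det(H) = 36, tr(H) = 14.
det(H) > 0 and tr(H) > 0, so H is positive definite everywhere: convex.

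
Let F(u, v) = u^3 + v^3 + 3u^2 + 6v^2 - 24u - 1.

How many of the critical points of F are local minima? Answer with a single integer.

F separates as a function of u plus a function of v, so ∇F=0 decouples.
∂F/∂u = 3(u - 2)(u + 4) = 0 at u ∈ {-4, 2}; ∂F/∂v = 3v(v + 4) = 0 at v ∈ {-4, 0}.
The Hessian is diagonal: diag(F_uu, F_vv). Second derivatives: F_uu(-4)=-18, F_uu(2)=18; F_vv(-4)=-12, F_vv(0)=12.
Local minima occur where both diagonal entries positive: (2, 0). Count: 1.

1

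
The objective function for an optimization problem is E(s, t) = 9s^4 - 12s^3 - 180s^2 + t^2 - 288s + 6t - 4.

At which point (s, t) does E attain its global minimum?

E(s,t) separates as P(s) + Q(t) − 4, so its minimum is min P + min Q − 4.
P'(s) = 36(s - 4)(s + 1)(s + 2) vanishes at s ∈ {-2, -1, 4}; Q'(t) = 2(t + 3) vanishes at t ∈ {-3}.
Local minima of P (where P''>0): P(-2)=96, P(4)=-2496. Local minima of Q: Q(-3)=-9.
So the global minimum of E is P(4) + Q(-3) − 4 = -2496 − 9 − 4 = -2509, attained at (4, -3).

(4, -3)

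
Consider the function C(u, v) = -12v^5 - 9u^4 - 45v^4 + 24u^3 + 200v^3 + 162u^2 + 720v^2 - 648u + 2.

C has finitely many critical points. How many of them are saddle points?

6

C separates as a function of u plus a function of v, so ∇C=0 decouples.
∂C/∂u = -36(u - 3)(u - 2)(u + 3) = 0 at u ∈ {-3, 2, 3}; ∂C/∂v = -60v(v - 3)(v + 2)(v + 4) = 0 at v ∈ {-4, -2, 0, 3}.
The Hessian is diagonal: diag(C_uu, C_vv). Second derivatives: C_uu(-3)=-1080, C_uu(2)=180, C_uu(3)=-216; C_vv(-4)=3360, C_vv(-2)=-1200, C_vv(0)=1440, C_vv(3)=-6300.
Saddle points occur where the two diagonal entries have opposite signs: (-3, -4), (-3, 0), (2, -2), (2, 3), (3, -4), (3, 0). Count: 6.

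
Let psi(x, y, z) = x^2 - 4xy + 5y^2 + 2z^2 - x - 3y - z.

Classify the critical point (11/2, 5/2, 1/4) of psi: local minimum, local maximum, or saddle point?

The Hessian is constant: H = [[2, -4, 0], [-4, 10, 0], [0, 0, 4]].
Leading principal minors: Δ₁ = 2, Δ₂ = 4, Δ₃ = 16.
All leading minors are positive, so H is positive definite: a local minimum.

local minimum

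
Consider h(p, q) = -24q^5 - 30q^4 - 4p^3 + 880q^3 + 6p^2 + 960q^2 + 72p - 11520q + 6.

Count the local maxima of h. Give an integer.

h separates as a function of p plus a function of q, so ∇h=0 decouples.
∂h/∂p = -12(p - 3)(p + 2) = 0 at p ∈ {-2, 3}; ∂h/∂q = -120(q - 4)(q - 2)(q + 3)(q + 4) = 0 at q ∈ {-4, -3, 2, 4}.
The Hessian is diagonal: diag(h_pp, h_qq). Second derivatives: h_pp(-2)=60, h_pp(3)=-60; h_qq(-4)=5760, h_qq(-3)=-4200, h_qq(2)=7200, h_qq(4)=-13440.
Local maxima occur where both diagonal entries negative: (3, -3), (3, 4). Count: 2.

2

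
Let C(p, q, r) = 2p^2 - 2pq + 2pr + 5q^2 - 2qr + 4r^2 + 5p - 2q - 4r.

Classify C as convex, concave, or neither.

C is quadratic, so its Hessian is the constant matrix H = [[4, -2, 2], [-2, 10, -2], [2, -2, 8]].
Leading principal minors: 4, 36, 248.
All positive ⇒ H ≻ 0 ⇒ convex.

convex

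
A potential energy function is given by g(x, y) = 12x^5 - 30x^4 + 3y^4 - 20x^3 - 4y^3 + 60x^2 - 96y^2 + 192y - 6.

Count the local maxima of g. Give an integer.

2

g separates as a function of x plus a function of y, so ∇g=0 decouples.
∂g/∂x = 60x(x - 2)(x - 1)(x + 1) = 0 at x ∈ {-1, 0, 1, 2}; ∂g/∂y = 12(y - 4)(y - 1)(y + 4) = 0 at y ∈ {-4, 1, 4}.
The Hessian is diagonal: diag(g_xx, g_yy). Second derivatives: g_xx(-1)=-360, g_xx(0)=120, g_xx(1)=-120, g_xx(2)=360; g_yy(-4)=480, g_yy(1)=-180, g_yy(4)=288.
Local maxima occur where both diagonal entries negative: (-1, 1), (1, 1). Count: 2.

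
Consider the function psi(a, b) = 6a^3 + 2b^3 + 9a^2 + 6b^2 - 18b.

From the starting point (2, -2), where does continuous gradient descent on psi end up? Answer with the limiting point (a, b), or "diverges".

(0, 1)

psi is separable, so gradient descent decouples: a follows -∂psi/∂a, b follows -∂psi/∂b.
∂psi/∂a = 18a(a + 1); at a=2 this is 108, so a decreases.
∂psi/∂b = 6(b - 1)(b + 3); at b=-2 this is -18, so b increases.
a converges to its nearest critical value 0 (a local min of the a-part); b converges to 1. The iterate converges to (0, 1).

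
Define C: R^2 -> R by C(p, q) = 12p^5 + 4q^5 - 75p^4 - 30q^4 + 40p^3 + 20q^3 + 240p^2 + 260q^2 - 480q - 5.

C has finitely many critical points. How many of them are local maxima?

4

C separates as a function of p plus a function of q, so ∇C=0 decouples.
∂C/∂p = 60p(p - 4)(p - 2)(p + 1) = 0 at p ∈ {-1, 0, 2, 4}; ∂C/∂q = 20(q - 4)(q - 3)(q - 1)(q + 2) = 0 at q ∈ {-2, 1, 3, 4}.
The Hessian is diagonal: diag(C_pp, C_qq). Second derivatives: C_pp(-1)=-900, C_pp(0)=480, C_pp(2)=-720, C_pp(4)=2400; C_qq(-2)=-1800, C_qq(1)=360, C_qq(3)=-200, C_qq(4)=360.
Local maxima occur where both diagonal entries negative: (-1, -2), (-1, 3), (2, -2), (2, 3). Count: 4.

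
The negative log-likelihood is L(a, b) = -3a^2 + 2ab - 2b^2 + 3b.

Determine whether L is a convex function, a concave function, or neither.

concave

L is quadratic, so its Hessian is the constant matrix H = [[-6, 2], [2, -4]].
det(H) = 20, tr(H) = -10.
det(H) > 0 and tr(H) < 0, so H is negative definite everywhere: concave.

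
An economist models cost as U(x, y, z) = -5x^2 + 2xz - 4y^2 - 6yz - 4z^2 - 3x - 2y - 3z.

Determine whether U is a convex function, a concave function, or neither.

concave

U is quadratic, so its Hessian is the constant matrix H = [[-10, 0, 2], [0, -8, -6], [2, -6, -8]].
Leading principal minors: -10, 80, -248.
Signs alternate −, +, − ⇒ H ≺ 0 ⇒ concave.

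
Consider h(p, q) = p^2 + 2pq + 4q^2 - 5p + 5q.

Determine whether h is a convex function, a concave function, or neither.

h is quadratic, so its Hessian is the constant matrix H = [[2, 2], [2, 8]].
det(H) = 12, tr(H) = 10.
det(H) > 0 and tr(H) > 0, so H is positive definite everywhere: convex.

convex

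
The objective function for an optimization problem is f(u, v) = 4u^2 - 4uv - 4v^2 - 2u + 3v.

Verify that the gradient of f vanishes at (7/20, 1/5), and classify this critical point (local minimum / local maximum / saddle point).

∇f = (8u - 4v - 2, -4u - 8v + 3); substituting (7/20, 1/5) gives ∇f = (0, 0), so (7/20, 1/5) is indeed a critical point.
The Hessian of f is constant: H = [[8, -4], [-4, -8]].
det(H) = 8·(-8) − (-4)² = -80.
Since det(H) < 0, H is indefinite and the critical point is a saddle point.

saddle point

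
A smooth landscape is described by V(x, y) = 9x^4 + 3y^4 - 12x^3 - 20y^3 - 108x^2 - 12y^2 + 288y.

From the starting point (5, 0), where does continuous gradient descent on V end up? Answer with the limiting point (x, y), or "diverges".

(3, -2)

V is separable, so gradient descent decouples: x follows -∂V/∂x, y follows -∂V/∂y.
∂V/∂x = 36x(x - 3)(x + 2); at x=5 this is 2520, so x decreases.
∂V/∂y = 12(y - 4)(y - 3)(y + 2); at y=0 this is 288, so y decreases.
x converges to its nearest critical value 3 (a local min of the x-part); y converges to -2. The iterate converges to (3, -2).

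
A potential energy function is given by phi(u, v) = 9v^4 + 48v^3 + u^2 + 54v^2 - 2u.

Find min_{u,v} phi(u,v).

phi(u,v) separates as P(u) + Q(v), so its minimum is min P + min Q.
P'(u) = 2u - 2 vanishes at u ∈ {1}; Q'(v) = 36v(v + 1)(v + 3) vanishes at v ∈ {-3, -1, 0}.
Local minima of P (where P''>0): P(1)=-1. Local minima of Q: Q(-3)=-81, Q(0)=0.
So the global minimum of phi is P(1) + Q(-3) = -1 − 81 = -82, attained at (1, -3).

-82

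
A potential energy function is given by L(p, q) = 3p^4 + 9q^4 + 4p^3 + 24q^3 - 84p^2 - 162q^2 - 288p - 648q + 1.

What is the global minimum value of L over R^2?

L(p,q) separates as A(p) + B(q) + 1, so its minimum is min A + min B + 1.
A'(p) = 12(p - 4)(p + 2)(p + 3) vanishes at p ∈ {-3, -2, 4}; B'(q) = 36(q - 3)(q + 2)(q + 3) vanishes at q ∈ {-3, -2, 3}.
Local minima of A (where A''>0): A(-3)=243, A(4)=-1472. Local minima of B: B(-3)=567, B(3)=-2025.
So the global minimum of L is A(4) + B(3) + 1 = -1472 − 2025 + 1 = -3496, attained at (4, 3).

-3496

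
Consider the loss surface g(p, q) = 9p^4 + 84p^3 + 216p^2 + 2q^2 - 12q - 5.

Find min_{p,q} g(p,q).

-23

g(p,q) separates as A(p) + B(q) − 5, so its minimum is min A + min B − 5.
A'(p) = 36p(p + 3)(p + 4) vanishes at p ∈ {-4, -3, 0}; B'(q) = 4q - 12 vanishes at q ∈ {3}.
Local minima of A (where A''>0): A(-4)=384, A(0)=0. Local minima of B: B(3)=-18.
So the global minimum of g is A(0) + B(3) − 5 = 0 − 18 − 5 = -23, attained at (0, 3).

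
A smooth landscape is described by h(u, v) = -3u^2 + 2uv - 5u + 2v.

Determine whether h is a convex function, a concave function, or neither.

h is quadratic, so its Hessian is the constant matrix H = [[-6, 2], [2, 0]].
det(H) = -4, tr(H) = -6.
det(H) < 0, so H is indefinite: neither convex nor concave.

neither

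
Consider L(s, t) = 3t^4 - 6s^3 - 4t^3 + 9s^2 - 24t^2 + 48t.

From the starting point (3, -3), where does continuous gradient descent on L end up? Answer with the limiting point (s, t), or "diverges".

diverges

L is separable, so gradient descent decouples: s follows -∂L/∂s, t follows -∂L/∂t.
∂L/∂s = -18s(s - 1); at s=3 this is -108, so s increases.
∂L/∂t = 12(t - 2)(t - 1)(t + 2); at t=-3 this is -240, so t increases.
The s-coordinate has no critical point in that direction and runs off to infinity.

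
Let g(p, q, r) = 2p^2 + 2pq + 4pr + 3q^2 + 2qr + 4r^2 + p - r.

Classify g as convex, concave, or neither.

g is quadratic, so its Hessian is the constant matrix H = [[4, 2, 4], [2, 6, 2], [4, 2, 8]].
Leading principal minors: 4, 20, 80.
All positive ⇒ H ≻ 0 ⇒ convex.

convex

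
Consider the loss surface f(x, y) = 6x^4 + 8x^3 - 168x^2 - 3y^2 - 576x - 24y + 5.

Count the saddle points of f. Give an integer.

2

f separates as a function of x plus a function of y, so ∇f=0 decouples.
∂f/∂x = 24(x - 4)(x + 2)(x + 3) = 0 at x ∈ {-3, -2, 4}; ∂f/∂y = -6(y + 4) = 0 at y ∈ {-4}.
The Hessian is diagonal: diag(f_xx, f_yy). Second derivatives: f_xx(-3)=168, f_xx(-2)=-144, f_xx(4)=1008; f_yy(-4)=-6.
Saddle points occur where the two diagonal entries have opposite signs: (-3, -4), (4, -4). Count: 2.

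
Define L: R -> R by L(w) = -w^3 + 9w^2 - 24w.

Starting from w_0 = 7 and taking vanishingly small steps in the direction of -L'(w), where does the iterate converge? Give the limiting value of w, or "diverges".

diverges

L'(w) = -3(w - 4)(w - 2), so L'(7) = -45.
Gradient descent moves in the -L' direction, i.e. w is increasing.
There is no critical point above w=7, and L' keeps the same sign, so the iterate runs off to +∞.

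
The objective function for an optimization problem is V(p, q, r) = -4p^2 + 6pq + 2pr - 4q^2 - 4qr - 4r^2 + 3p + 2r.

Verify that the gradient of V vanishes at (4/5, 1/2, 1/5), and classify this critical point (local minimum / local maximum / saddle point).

∇V = (-8p + 6q + 2r + 3, 6p - 8q - 4r, 2p - 4q - 8r + 2); substituting (4/5, 1/2, 1/5) gives ∇V = (0, 0, 0), so (4/5, 1/2, 1/5) is indeed a critical point.
The Hessian is constant: H = [[-8, 6, 2], [6, -8, -4], [2, -4, -8]].
Leading principal minors: Δ₁ = -8, Δ₂ = 28, Δ₃ = -160.
The minors alternate sign starting negative (−, +, −), so H is negative definite: a local maximum.

local maximum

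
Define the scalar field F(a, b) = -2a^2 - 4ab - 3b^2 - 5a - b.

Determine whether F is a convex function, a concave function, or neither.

concave

F is quadratic, so its Hessian is the constant matrix H = [[-4, -4], [-4, -6]].
det(H) = 8, tr(H) = -10.
det(H) > 0 and tr(H) < 0, so H is negative definite everywhere: concave.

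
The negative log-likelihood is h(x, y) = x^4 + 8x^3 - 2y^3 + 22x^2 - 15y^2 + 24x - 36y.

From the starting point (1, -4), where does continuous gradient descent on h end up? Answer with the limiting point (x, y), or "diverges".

h is separable, so gradient descent decouples: x follows -∂h/∂x, y follows -∂h/∂y.
∂h/∂x = 4(x + 1)(x + 2)(x + 3); at x=1 this is 96, so x decreases.
∂h/∂y = -6(y + 2)(y + 3); at y=-4 this is -12, so y increases.
x converges to its nearest critical value -1 (a local min of the x-part); y converges to -3. The iterate converges to (-1, -3).

(-1, -3)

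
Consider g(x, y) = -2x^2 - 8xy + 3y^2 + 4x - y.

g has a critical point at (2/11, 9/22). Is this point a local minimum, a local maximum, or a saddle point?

saddle point

The Hessian of g is constant: H = [[-4, -8], [-8, 6]].
det(H) = (-4)·6 − (-8)² = -88.
Since det(H) < 0, H is indefinite and the critical point is a saddle point.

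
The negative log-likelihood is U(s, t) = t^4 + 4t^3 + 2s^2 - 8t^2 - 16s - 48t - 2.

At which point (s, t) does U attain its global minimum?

(4, 2)

U(s,t) separates as P(s) + Q(t) − 2, so its minimum is min P + min Q − 2.
P'(s) = 4s - 16 vanishes at s ∈ {4}; Q'(t) = 4(t - 2)(t + 2)(t + 3) vanishes at t ∈ {-3, -2, 2}.
Local minima of P (where P''>0): P(4)=-32. Local minima of Q: Q(-3)=45, Q(2)=-80.
So the global minimum of U is P(4) + Q(2) − 2 = -32 − 80 − 2 = -114, attained at (4, 2).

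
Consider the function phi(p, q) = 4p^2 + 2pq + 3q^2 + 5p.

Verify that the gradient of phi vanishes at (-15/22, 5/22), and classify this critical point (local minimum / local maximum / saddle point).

∇phi = (8p + 2q + 5, 2p + 6q); substituting (-15/22, 5/22) gives ∇phi = (0, 0), so (-15/22, 5/22) is indeed a critical point.
The Hessian of phi is constant: H = [[8, 2], [2, 6]].
det(H) = 8·6 − 2² = 44.
det(H) > 0 and tr(H) = 14 > 0, so H is positive definite and the point is a local minimum.

local minimum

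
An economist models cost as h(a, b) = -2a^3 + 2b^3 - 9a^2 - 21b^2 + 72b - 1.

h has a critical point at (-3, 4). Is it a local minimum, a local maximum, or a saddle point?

local minimum

The mixed partial ∂²h/∂a∂b is 0, so the Hessian at any point is diag(h_aa, h_bb) = diag(-6(2a + 3), 6(2b - 7)).
At (-3, 4): H = diag(18, 6).
Both eigenvalues are positive, so H is positive definite: a local minimum.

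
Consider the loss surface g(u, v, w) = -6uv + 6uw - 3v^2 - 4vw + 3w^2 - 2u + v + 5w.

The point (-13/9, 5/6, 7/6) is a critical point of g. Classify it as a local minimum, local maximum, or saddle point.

saddle point

The Hessian is constant: H = [[0, -6, 6], [-6, -6, -4], [6, -4, 6]].
Leading principal minors: Δ₁ = 0, Δ₂ = -36, Δ₃ = 288.
The minors fit neither the all-positive nor the alternating-sign pattern, so H is indefinite: a saddle point.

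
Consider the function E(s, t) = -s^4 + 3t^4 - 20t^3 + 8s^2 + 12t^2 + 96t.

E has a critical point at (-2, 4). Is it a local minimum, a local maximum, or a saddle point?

saddle point

The mixed partial ∂²E/∂s∂t is 0, so the Hessian at any point is diag(E_ss, E_tt) = diag(4(-3s^2 + 4), 12(3t^2 - 10t + 2)).
At (-2, 4): H = diag(-32, 120).
The eigenvalues have opposite signs, so H is indefinite: a saddle point.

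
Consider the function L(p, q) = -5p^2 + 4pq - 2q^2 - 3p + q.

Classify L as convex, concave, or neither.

concave

L is quadratic, so its Hessian is the constant matrix H = [[-10, 4], [4, -4]].
det(H) = 24, tr(H) = -14.
det(H) > 0 and tr(H) < 0, so H is negative definite everywhere: concave.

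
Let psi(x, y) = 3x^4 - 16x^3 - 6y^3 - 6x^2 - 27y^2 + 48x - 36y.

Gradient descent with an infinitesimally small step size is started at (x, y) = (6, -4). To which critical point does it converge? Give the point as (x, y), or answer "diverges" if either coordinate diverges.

psi is separable, so gradient descent decouples: x follows -∂psi/∂x, y follows -∂psi/∂y.
∂psi/∂x = 12(x - 4)(x - 1)(x + 1); at x=6 this is 840, so x decreases.
∂psi/∂y = -18(y + 1)(y + 2); at y=-4 this is -108, so y increases.
x converges to its nearest critical value 4 (a local min of the x-part); y converges to -2. The iterate converges to (4, -2).

(4, -2)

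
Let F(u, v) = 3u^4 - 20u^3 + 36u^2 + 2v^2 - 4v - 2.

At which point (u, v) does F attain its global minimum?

(0, 1)

F(u,v) separates as P(u) + Q(v) − 2, so its minimum is min P + min Q − 2.
P'(u) = 12u(u - 3)(u - 2) vanishes at u ∈ {0, 2, 3}; Q'(v) = 4v - 4 vanishes at v ∈ {1}.
Local minima of P (where P''>0): P(0)=0, P(3)=27. Local minima of Q: Q(1)=-2.
So the global minimum of F is P(0) + Q(1) − 2 = 0 − 2 − 2 = -4, attained at (0, 1).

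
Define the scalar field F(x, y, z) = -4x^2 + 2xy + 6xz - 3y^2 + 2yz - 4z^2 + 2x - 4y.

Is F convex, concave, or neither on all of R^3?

F is quadratic, so its Hessian is the constant matrix H = [[-8, 2, 6], [2, -6, 2], [6, 2, -8]].
Leading principal minors: -8, 44, -56.
Signs alternate −, +, − ⇒ H ≺ 0 ⇒ concave.

concave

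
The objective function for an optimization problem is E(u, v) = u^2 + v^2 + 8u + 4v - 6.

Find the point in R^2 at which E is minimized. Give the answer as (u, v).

(-4, -2)

E(u,v) separates as P(u) + Q(v) − 6, so its minimum is min P + min Q − 6.
P'(u) = 2u + 8 vanishes at u ∈ {-4}; Q'(v) = 2v + 4 vanishes at v ∈ {-2}.
Local minima of P (where P''>0): P(-4)=-16. Local minima of Q: Q(-2)=-4.
So the global minimum of E is P(-4) + Q(-2) − 6 = -16 − 4 − 6 = -26, attained at (-4, -2).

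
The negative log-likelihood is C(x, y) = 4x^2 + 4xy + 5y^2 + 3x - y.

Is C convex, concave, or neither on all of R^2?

convex

C is quadratic, so its Hessian is the constant matrix H = [[8, 4], [4, 10]].
det(H) = 64, tr(H) = 18.
det(H) > 0 and tr(H) > 0, so H is positive definite everywhere: convex.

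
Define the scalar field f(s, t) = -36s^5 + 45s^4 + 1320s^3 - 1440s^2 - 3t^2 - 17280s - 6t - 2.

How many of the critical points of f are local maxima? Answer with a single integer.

f separates as a function of s plus a function of t, so ∇f=0 decouples.
∂f/∂s = -180(s - 4)(s - 3)(s + 2)(s + 4) = 0 at s ∈ {-4, -2, 3, 4}; ∂f/∂t = -6(t + 1) = 0 at t ∈ {-1}.
The Hessian is diagonal: diag(f_ss, f_tt). Second derivatives: f_ss(-4)=20160, f_ss(-2)=-10800, f_ss(3)=6300, f_ss(4)=-8640; f_tt(-1)=-6.
Local maxima occur where both diagonal entries negative: (-2, -1), (4, -1). Count: 2.

2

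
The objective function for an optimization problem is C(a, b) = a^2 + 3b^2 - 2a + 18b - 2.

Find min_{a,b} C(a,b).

C(a,b) separates as P(a) + Q(b) − 2, so its minimum is min P + min Q − 2.
P'(a) = 2a - 2 vanishes at a ∈ {1}; Q'(b) = 6b + 18 vanishes at b ∈ {-3}.
Local minima of P (where P''>0): P(1)=-1. Local minima of Q: Q(-3)=-27.
So the global minimum of C is P(1) + Q(-3) − 2 = -1 − 27 − 2 = -30, attained at (1, -3).

-30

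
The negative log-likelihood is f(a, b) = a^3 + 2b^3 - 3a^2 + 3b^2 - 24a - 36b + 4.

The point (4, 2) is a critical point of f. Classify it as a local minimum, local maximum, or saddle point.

local minimum

The mixed partial ∂²f/∂a∂b is 0, so the Hessian at any point is diag(f_aa, f_bb) = diag(6(a - 1), 6(2b + 1)).
At (4, 2): H = diag(18, 30).
Both eigenvalues are positive, so H is positive definite: a local minimum.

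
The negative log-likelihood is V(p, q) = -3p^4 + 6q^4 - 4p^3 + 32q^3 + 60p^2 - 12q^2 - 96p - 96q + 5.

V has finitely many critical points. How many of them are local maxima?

V separates as a function of p plus a function of q, so ∇V=0 decouples.
∂V/∂p = -12(p - 2)(p - 1)(p + 4) = 0 at p ∈ {-4, 1, 2}; ∂V/∂q = 24(q - 1)(q + 1)(q + 4) = 0 at q ∈ {-4, -1, 1}.
The Hessian is diagonal: diag(V_pp, V_qq). Second derivatives: V_pp(-4)=-360, V_pp(1)=60, V_pp(2)=-72; V_qq(-4)=360, V_qq(-1)=-144, V_qq(1)=240.
Local maxima occur where both diagonal entries negative: (-4, -1), (2, -1). Count: 2.

2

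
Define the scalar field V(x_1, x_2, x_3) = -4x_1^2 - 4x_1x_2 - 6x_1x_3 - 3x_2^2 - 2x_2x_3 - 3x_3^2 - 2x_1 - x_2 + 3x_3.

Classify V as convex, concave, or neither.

concave

V is quadratic, so its Hessian is the constant matrix H = [[-8, -4, -6], [-4, -6, -2], [-6, -2, -6]].
Leading principal minors: -8, 32, -40.
Signs alternate −, +, − ⇒ H ≺ 0 ⇒ concave.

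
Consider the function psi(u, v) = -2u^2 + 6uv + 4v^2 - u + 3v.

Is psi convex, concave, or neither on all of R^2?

neither

psi is quadratic, so its Hessian is the constant matrix H = [[-4, 6], [6, 8]].
det(H) = -68, tr(H) = 4.
det(H) < 0, so H is indefinite: neither convex nor concave.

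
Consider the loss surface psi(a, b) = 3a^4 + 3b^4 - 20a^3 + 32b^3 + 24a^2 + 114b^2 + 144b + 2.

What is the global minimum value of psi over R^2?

-185

psi(a,b) separates as P(a) + Q(b) + 2, so its minimum is min P + min Q + 2.
P'(a) = 12a(a - 4)(a - 1) vanishes at a ∈ {0, 1, 4}; Q'(b) = 12(b + 1)(b + 3)(b + 4) vanishes at b ∈ {-4, -3, -1}.
Local minima of P (where P''>0): P(0)=0, P(4)=-128. Local minima of Q: Q(-4)=-32, Q(-1)=-59.
So the global minimum of psi is P(4) + Q(-1) + 2 = -128 − 59 + 2 = -185, attained at (4, -1).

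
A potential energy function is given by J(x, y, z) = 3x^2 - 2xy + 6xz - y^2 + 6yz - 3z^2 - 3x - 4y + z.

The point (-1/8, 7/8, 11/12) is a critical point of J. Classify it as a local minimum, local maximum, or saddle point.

saddle point

The Hessian is constant: H = [[6, -2, 6], [-2, -2, 6], [6, 6, -6]].
Leading principal minors: Δ₁ = 6, Δ₂ = -16, Δ₃ = -192.
The minors fit neither the all-positive nor the alternating-sign pattern, so H is indefinite: a saddle point.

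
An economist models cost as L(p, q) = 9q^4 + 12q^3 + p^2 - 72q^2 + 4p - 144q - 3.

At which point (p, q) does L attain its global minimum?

(-2, 2)

L(p,q) separates as A(p) + B(q) − 3, so its minimum is min A + min B − 3.
A'(p) = 2p + 4 vanishes at p ∈ {-2}; B'(q) = 36(q - 2)(q + 1)(q + 2) vanishes at q ∈ {-2, -1, 2}.
Local minima of A (where A''>0): A(-2)=-4. Local minima of B: B(-2)=48, B(2)=-336.
So the global minimum of L is A(-2) + B(2) − 3 = -4 − 336 − 3 = -343, attained at (-2, 2).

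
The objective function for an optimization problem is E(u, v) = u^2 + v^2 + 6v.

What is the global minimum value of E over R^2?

E(u,v) separates as P(u) + Q(v), so its minimum is min P + min Q.
P'(u) = 2u vanishes at u ∈ {0}; Q'(v) = 2v + 6 vanishes at v ∈ {-3}.
Local minima of P (where P''>0): P(0)=0. Local minima of Q: Q(-3)=-9.
So the global minimum of E is P(0) + Q(-3) = 0 − 9 = -9, attained at (0, -3).

-9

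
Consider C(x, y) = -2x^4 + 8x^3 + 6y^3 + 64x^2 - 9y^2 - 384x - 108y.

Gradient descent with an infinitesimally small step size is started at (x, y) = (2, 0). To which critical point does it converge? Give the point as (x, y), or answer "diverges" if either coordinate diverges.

(3, 3)

C is separable, so gradient descent decouples: x follows -∂C/∂x, y follows -∂C/∂y.
∂C/∂x = -8(x - 4)(x - 3)(x + 4); at x=2 this is -96, so x increases.
∂C/∂y = 18(y - 3)(y + 2); at y=0 this is -108, so y increases.
x converges to its nearest critical value 3 (a local min of the x-part); y converges to 3. The iterate converges to (3, 3).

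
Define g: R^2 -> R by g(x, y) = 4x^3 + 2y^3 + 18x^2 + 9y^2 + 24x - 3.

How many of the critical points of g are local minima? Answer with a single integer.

g separates as a function of x plus a function of y, so ∇g=0 decouples.
∂g/∂x = 12(x + 1)(x + 2) = 0 at x ∈ {-2, -1}; ∂g/∂y = 6y(y + 3) = 0 at y ∈ {-3, 0}.
The Hessian is diagonal: diag(g_xx, g_yy). Second derivatives: g_xx(-2)=-12, g_xx(-1)=12; g_yy(-3)=-18, g_yy(0)=18.
Local minima occur where both diagonal entries positive: (-1, 0). Count: 1.

1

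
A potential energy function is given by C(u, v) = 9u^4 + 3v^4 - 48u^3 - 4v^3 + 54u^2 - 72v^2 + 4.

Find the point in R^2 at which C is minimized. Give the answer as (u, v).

C(u,v) separates as P(u) + Q(v) + 4, so its minimum is min P + min Q + 4.
P'(u) = 36u(u - 3)(u - 1) vanishes at u ∈ {0, 1, 3}; Q'(v) = 12v(v - 4)(v + 3) vanishes at v ∈ {-3, 0, 4}.
Local minima of P (where P''>0): P(0)=0, P(3)=-81. Local minima of Q: Q(-3)=-297, Q(4)=-640.
So the global minimum of C is P(3) + Q(4) + 4 = -81 − 640 + 4 = -717, attained at (3, 4).

(3, 4)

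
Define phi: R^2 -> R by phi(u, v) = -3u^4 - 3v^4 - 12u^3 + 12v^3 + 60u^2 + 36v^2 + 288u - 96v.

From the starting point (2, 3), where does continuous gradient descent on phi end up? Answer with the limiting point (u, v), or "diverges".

phi is separable, so gradient descent decouples: u follows -∂phi/∂u, v follows -∂phi/∂v.
∂phi/∂u = -12(u - 3)(u + 2)(u + 4); at u=2 this is 288, so u decreases.
∂phi/∂v = -12(v - 4)(v - 1)(v + 2); at v=3 this is 120, so v decreases.
u converges to its nearest critical value -2 (a local min of the u-part); v converges to 1. The iterate converges to (-2, 1).

(-2, 1)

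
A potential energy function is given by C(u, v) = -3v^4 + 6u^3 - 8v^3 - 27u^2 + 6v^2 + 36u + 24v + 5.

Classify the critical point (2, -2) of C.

saddle point

The mixed partial ∂²C/∂u∂v is 0, so the Hessian at any point is diag(C_uu, C_vv) = diag(18(2u - 3), 12(-3v^2 - 4v + 1)).
At (2, -2): H = diag(18, -36).
The eigenvalues have opposite signs, so H is indefinite: a saddle point.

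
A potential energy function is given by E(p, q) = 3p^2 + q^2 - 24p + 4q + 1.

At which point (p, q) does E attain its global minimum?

(4, -2)

E(p,q) separates as A(p) + B(q) + 1, so its minimum is min A + min B + 1.
A'(p) = 6p - 24 vanishes at p ∈ {4}; B'(q) = 2q + 4 vanishes at q ∈ {-2}.
Local minima of A (where A''>0): A(4)=-48. Local minima of B: B(-2)=-4.
So the global minimum of E is A(4) + B(-2) + 1 = -48 − 4 + 1 = -51, attained at (4, -2).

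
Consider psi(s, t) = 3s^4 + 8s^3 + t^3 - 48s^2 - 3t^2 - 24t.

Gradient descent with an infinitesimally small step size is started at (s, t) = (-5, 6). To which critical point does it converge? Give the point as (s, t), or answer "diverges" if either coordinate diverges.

psi is separable, so gradient descent decouples: s follows -∂psi/∂s, t follows -∂psi/∂t.
∂psi/∂s = 12s(s - 2)(s + 4); at s=-5 this is -420, so s increases.
∂psi/∂t = 3(t - 4)(t + 2); at t=6 this is 48, so t decreases.
s converges to its nearest critical value -4 (a local min of the s-part); t converges to 4. The iterate converges to (-4, 4).

(-4, 4)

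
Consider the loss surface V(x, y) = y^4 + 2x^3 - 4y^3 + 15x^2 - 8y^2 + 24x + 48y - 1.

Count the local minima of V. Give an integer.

V separates as a function of x plus a function of y, so ∇V=0 decouples.
∂V/∂x = 6(x + 1)(x + 4) = 0 at x ∈ {-4, -1}; ∂V/∂y = 4(y - 3)(y - 2)(y + 2) = 0 at y ∈ {-2, 2, 3}.
The Hessian is diagonal: diag(V_xx, V_yy). Second derivatives: V_xx(-4)=-18, V_xx(-1)=18; V_yy(-2)=80, V_yy(2)=-16, V_yy(3)=20.
Local minima occur where both diagonal entries positive: (-1, -2), (-1, 3). Count: 2.

2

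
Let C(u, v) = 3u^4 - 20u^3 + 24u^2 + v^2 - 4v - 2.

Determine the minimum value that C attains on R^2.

-134

C(u,v) separates as P(u) + Q(v) − 2, so its minimum is min P + min Q − 2.
P'(u) = 12u(u - 4)(u - 1) vanishes at u ∈ {0, 1, 4}; Q'(v) = 2v - 4 vanishes at v ∈ {2}.
Local minima of P (where P''>0): P(0)=0, P(4)=-128. Local minima of Q: Q(2)=-4.
So the global minimum of C is P(4) + Q(2) − 2 = -128 − 4 − 2 = -134, attained at (4, 2).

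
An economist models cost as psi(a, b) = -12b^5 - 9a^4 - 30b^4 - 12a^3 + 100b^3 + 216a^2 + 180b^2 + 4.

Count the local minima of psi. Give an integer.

psi separates as a function of a plus a function of b, so ∇psi=0 decouples.
∂psi/∂a = -36a(a - 3)(a + 4) = 0 at a ∈ {-4, 0, 3}; ∂psi/∂b = -60b(b - 2)(b + 1)(b + 3) = 0 at b ∈ {-3, -1, 0, 2}.
The Hessian is diagonal: diag(psi_aa, psi_bb). Second derivatives: psi_aa(-4)=-1008, psi_aa(0)=432, psi_aa(3)=-756; psi_bb(-3)=1800, psi_bb(-1)=-360, psi_bb(0)=360, psi_bb(2)=-1800.
Local minima occur where both diagonal entries positive: (0, -3), (0, 0). Count: 2.

2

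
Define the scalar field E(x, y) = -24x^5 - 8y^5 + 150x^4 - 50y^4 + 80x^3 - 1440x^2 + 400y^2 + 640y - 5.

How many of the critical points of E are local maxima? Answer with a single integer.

E separates as a function of x plus a function of y, so ∇E=0 decouples.
∂E/∂x = -120x(x - 4)(x - 3)(x + 2) = 0 at x ∈ {-2, 0, 3, 4}; ∂E/∂y = -40(y - 2)(y + 1)(y + 2)(y + 4) = 0 at y ∈ {-4, -2, -1, 2}.
The Hessian is diagonal: diag(E_xx, E_yy). Second derivatives: E_xx(-2)=7200, E_xx(0)=-2880, E_xx(3)=1800, E_xx(4)=-2880; E_yy(-4)=1440, E_yy(-2)=-320, E_yy(-1)=360, E_yy(2)=-2880.
Local maxima occur where both diagonal entries negative: (0, -2), (0, 2), (4, -2), (4, 2). Count: 4.

4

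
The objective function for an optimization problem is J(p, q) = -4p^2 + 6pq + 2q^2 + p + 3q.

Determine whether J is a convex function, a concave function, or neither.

neither

J is quadratic, so its Hessian is the constant matrix H = [[-8, 6], [6, 4]].
det(H) = -68, tr(H) = -4.
det(H) < 0, so H is indefinite: neither convex nor concave.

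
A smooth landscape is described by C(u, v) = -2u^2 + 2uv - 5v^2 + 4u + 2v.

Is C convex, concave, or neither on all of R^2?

concave

C is quadratic, so its Hessian is the constant matrix H = [[-4, 2], [2, -10]].
det(H) = 36, tr(H) = -14.
det(H) > 0 and tr(H) < 0, so H is negative definite everywhere: concave.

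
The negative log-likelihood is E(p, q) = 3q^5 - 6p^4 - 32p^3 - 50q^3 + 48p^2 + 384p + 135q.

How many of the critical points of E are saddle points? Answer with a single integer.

6

E separates as a function of p plus a function of q, so ∇E=0 decouples.
∂E/∂p = -24(p - 2)(p + 2)(p + 4) = 0 at p ∈ {-4, -2, 2}; ∂E/∂q = 15(q - 3)(q - 1)(q + 1)(q + 3) = 0 at q ∈ {-3, -1, 1, 3}.
The Hessian is diagonal: diag(E_pp, E_qq). Second derivatives: E_pp(-4)=-288, E_pp(-2)=192, E_pp(2)=-576; E_qq(-3)=-720, E_qq(-1)=240, E_qq(1)=-240, E_qq(3)=720.
Saddle points occur where the two diagonal entries have opposite signs: (-4, -1), (-4, 3), (-2, -3), (-2, 1), (2, -1), (2, 3). Count: 6.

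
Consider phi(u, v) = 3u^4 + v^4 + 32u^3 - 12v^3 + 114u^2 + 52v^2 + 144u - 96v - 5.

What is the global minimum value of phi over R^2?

phi(u,v) separates as P(u) + Q(v) − 5, so its minimum is min P + min Q − 5.
P'(u) = 12(u + 1)(u + 3)(u + 4) vanishes at u ∈ {-4, -3, -1}; Q'(v) = 4(v - 4)(v - 3)(v - 2) vanishes at v ∈ {2, 3, 4}.
Local minima of P (where P''>0): P(-4)=-32, P(-1)=-59. Local minima of Q: Q(2)=-64, Q(4)=-64.
So the global minimum of phi is P(-1) + Q(2) − 5 = -59 − 64 − 5 = -128, attained at (-1, 2).

-128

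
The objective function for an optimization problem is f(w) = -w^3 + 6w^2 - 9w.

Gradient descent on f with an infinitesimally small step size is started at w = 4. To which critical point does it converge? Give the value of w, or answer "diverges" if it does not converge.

diverges

f'(w) = -3(w - 3)(w - 1), so f'(4) = -9.
Gradient descent moves in the -f' direction, i.e. w is increasing.
There is no critical point above w=4, and f' keeps the same sign, so the iterate runs off to +∞.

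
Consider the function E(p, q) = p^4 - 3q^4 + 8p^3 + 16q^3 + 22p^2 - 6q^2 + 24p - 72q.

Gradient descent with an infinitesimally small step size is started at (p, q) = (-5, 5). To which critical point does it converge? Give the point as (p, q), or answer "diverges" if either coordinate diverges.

diverges

E is separable, so gradient descent decouples: p follows -∂E/∂p, q follows -∂E/∂q.
∂E/∂p = 4(p + 1)(p + 2)(p + 3); at p=-5 this is -96, so p increases.
∂E/∂q = -12(q - 3)(q - 2)(q + 1); at q=5 this is -432, so q increases.
The q-coordinate has no critical point in that direction and runs off to infinity.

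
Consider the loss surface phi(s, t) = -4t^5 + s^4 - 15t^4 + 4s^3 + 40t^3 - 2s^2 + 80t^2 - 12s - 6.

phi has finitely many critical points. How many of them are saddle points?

6

phi separates as a function of s plus a function of t, so ∇phi=0 decouples.
∂phi/∂s = 4(s - 1)(s + 1)(s + 3) = 0 at s ∈ {-3, -1, 1}; ∂phi/∂t = -20t(t - 2)(t + 1)(t + 4) = 0 at t ∈ {-4, -1, 0, 2}.
The Hessian is diagonal: diag(phi_ss, phi_tt). Second derivatives: phi_ss(-3)=32, phi_ss(-1)=-16, phi_ss(1)=32; phi_tt(-4)=1440, phi_tt(-1)=-180, phi_tt(0)=160, phi_tt(2)=-720.
Saddle points occur where the two diagonal entries have opposite signs: (-3, -1), (-3, 2), (-1, -4), (-1, 0), (1, -1), (1, 2). Count: 6.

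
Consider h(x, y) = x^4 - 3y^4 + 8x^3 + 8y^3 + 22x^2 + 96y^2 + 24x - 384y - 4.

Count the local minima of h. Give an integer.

2

h separates as a function of x plus a function of y, so ∇h=0 decouples.
∂h/∂x = 4(x + 1)(x + 2)(x + 3) = 0 at x ∈ {-3, -2, -1}; ∂h/∂y = -12(y - 4)(y - 2)(y + 4) = 0 at y ∈ {-4, 2, 4}.
The Hessian is diagonal: diag(h_xx, h_yy). Second derivatives: h_xx(-3)=8, h_xx(-2)=-4, h_xx(-1)=8; h_yy(-4)=-576, h_yy(2)=144, h_yy(4)=-192.
Local minima occur where both diagonal entries positive: (-3, 2), (-1, 2). Count: 2.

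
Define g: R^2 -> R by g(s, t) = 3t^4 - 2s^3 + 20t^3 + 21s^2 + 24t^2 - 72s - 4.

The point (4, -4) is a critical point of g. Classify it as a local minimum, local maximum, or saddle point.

saddle point

The mixed partial ∂²g/∂s∂t is 0, so the Hessian at any point is diag(g_ss, g_tt) = diag(6(-2s + 7), 12(3t^2 + 10t + 4)).
At (4, -4): H = diag(-6, 144).
The eigenvalues have opposite signs, so H is indefinite: a saddle point.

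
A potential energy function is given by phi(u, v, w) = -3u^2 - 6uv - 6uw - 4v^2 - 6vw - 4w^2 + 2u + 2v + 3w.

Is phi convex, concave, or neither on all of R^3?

phi is quadratic, so its Hessian is the constant matrix H = [[-6, -6, -6], [-6, -8, -6], [-6, -6, -8]].
Leading principal minors: -6, 12, -24.
Signs alternate −, +, − ⇒ H ≺ 0 ⇒ concave.

concave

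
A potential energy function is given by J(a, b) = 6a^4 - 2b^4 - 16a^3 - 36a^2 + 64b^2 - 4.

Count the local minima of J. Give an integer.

2

J separates as a function of a plus a function of b, so ∇J=0 decouples.
∂J/∂a = 24a(a - 3)(a + 1) = 0 at a ∈ {-1, 0, 3}; ∂J/∂b = -8b(b - 4)(b + 4) = 0 at b ∈ {-4, 0, 4}.
The Hessian is diagonal: diag(J_aa, J_bb). Second derivatives: J_aa(-1)=96, J_aa(0)=-72, J_aa(3)=288; J_bb(-4)=-256, J_bb(0)=128, J_bb(4)=-256.
Local minima occur where both diagonal entries positive: (-1, 0), (3, 0). Count: 2.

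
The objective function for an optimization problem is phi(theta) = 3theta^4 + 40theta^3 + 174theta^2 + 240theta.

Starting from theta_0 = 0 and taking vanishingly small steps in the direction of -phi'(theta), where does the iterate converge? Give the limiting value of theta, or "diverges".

phi'(theta) = 12(theta + 1)(theta + 4)(theta + 5), so phi'(0) = 240.
Gradient descent moves in the -phi' direction, i.e. theta is decreasing.
The nearest critical point in that direction is theta = -1, where phi'' = 144 > 0 (a local minimum). The iterate converges there.

-1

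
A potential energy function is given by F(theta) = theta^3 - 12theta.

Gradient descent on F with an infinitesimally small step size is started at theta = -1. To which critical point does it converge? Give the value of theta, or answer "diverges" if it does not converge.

2

F'(theta) = 3(theta - 2)(theta + 2), so F'(-1) = -9.
Gradient descent moves in the -F' direction, i.e. theta is increasing.
The nearest critical point in that direction is theta = 2, where F'' = 12 > 0 (a local minimum). The iterate converges there.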